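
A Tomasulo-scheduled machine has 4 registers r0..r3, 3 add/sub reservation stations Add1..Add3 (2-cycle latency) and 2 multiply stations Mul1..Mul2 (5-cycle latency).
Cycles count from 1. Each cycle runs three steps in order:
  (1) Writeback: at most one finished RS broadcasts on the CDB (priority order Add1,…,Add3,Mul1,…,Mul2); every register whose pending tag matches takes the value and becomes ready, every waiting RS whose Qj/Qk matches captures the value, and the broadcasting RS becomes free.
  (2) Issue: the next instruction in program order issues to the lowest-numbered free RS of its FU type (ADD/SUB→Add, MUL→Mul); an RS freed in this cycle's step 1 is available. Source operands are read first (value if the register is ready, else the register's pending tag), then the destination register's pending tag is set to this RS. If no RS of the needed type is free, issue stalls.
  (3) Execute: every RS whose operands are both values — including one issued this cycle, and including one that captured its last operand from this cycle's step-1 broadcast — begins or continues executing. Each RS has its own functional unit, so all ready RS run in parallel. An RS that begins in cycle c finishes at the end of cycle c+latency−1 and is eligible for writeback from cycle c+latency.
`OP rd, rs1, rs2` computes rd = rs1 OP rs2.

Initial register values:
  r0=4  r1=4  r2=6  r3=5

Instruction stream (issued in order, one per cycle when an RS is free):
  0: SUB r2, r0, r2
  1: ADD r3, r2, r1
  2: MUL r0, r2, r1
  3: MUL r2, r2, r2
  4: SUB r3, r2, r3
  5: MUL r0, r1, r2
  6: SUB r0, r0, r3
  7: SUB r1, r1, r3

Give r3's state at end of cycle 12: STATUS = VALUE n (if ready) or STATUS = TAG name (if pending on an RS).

STATUS = VALUE 2

cycle 1: issue SUB r2<-Add1 // r0:4,r1:4,r2:Add1,r3:5
cycle 2: issue ADD r3<-Add2 // r0:4,r1:4,r2:Add1,r3:Add2
cycle 3: CDB Add1=-2; issue MUL r0<-Mul1 // r0:Mul1,r1:4,r2:-2,r3:Add2
cycle 4: issue MUL r2<-Mul2 // r0:Mul1,r1:4,r2:Mul2,r3:Add2
cycle 5: CDB Add2=2; issue SUB r3<-Add1 // r0:Mul1,r1:4,r2:Mul2,r3:Add1
cycle 6: stall // r0:Mul1,r1:4,r2:Mul2,r3:Add1
cycle 7: stall // r0:Mul1,r1:4,r2:Mul2,r3:Add1
cycle 8: CDB Mul1=-8; issue MUL r0<-Mul1 // r0:Mul1,r1:4,r2:Mul2,r3:Add1
cycle 9: CDB Mul2=4; issue SUB r0<-Add2 // r0:Add2,r1:4,r2:4,r3:Add1
cycle 10: issue SUB r1<-Add3 // r0:Add2,r1:Add3,r2:4,r3:Add1
cycle 11: CDB Add1=2 // r0:Add2,r1:Add3,r2:4,r3:2
cycle 12: - // r0:Add2,r1:Add3,r2:4,r3:2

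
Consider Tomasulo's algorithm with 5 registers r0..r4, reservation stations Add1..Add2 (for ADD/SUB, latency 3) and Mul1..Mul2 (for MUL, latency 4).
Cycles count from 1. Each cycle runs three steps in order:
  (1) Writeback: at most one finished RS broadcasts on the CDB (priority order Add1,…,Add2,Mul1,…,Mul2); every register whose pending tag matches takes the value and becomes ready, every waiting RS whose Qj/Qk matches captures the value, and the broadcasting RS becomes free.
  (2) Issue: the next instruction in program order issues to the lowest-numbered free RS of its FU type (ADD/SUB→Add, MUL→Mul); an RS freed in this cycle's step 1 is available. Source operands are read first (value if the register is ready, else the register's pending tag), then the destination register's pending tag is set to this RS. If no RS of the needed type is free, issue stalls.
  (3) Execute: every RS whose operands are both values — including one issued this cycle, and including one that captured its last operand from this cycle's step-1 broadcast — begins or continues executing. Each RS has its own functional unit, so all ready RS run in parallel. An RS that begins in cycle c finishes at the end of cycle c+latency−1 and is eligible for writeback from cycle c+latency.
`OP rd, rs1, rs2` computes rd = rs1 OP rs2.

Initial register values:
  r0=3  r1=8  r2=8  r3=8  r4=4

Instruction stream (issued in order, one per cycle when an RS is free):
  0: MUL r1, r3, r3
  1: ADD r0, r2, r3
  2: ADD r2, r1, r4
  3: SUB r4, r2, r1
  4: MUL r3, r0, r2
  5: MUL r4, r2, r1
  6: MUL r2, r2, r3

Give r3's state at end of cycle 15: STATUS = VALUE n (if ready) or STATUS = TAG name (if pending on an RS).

cycle 1: issue MUL r1<-Mul1 // r0:3,r1:Mul1,r2:8,r3:8,r4:4
cycle 2: issue ADD r0<-Add1 // r0:Add1,r1:Mul1,r2:8,r3:8,r4:4
cycle 3: issue ADD r2<-Add2 // r0:Add1,r1:Mul1,r2:Add2,r3:8,r4:4
cycle 4: stall // r0:Add1,r1:Mul1,r2:Add2,r3:8,r4:4
cycle 5: CDB Add1=16; issue SUB r4<-Add1 // r0:16,r1:Mul1,r2:Add2,r3:8,r4:Add1
cycle 6: CDB Mul1=64; issue MUL r3<-Mul1 // r0:16,r1:64,r2:Add2,r3:Mul1,r4:Add1
cycle 7: issue MUL r4<-Mul2 // r0:16,r1:64,r2:Add2,r3:Mul1,r4:Mul2
cycle 8: stall // r0:16,r1:64,r2:Add2,r3:Mul1,r4:Mul2
cycle 9: CDB Add2=68; stall // r0:16,r1:64,r2:68,r3:Mul1,r4:Mul2
cycle 10: stall // r0:16,r1:64,r2:68,r3:Mul1,r4:Mul2
cycle 11: stall // r0:16,r1:64,r2:68,r3:Mul1,r4:Mul2
cycle 12: CDB Add1=4; stall // r0:16,r1:64,r2:68,r3:Mul1,r4:Mul2
cycle 13: CDB Mul1=1088; issue MUL r2<-Mul1 // r0:16,r1:64,r2:Mul1,r3:1088,r4:Mul2
cycle 14: CDB Mul2=4352 // r0:16,r1:64,r2:Mul1,r3:1088,r4:4352
cycle 15: - // r0:16,r1:64,r2:Mul1,r3:1088,r4:4352

STATUS = VALUE 1088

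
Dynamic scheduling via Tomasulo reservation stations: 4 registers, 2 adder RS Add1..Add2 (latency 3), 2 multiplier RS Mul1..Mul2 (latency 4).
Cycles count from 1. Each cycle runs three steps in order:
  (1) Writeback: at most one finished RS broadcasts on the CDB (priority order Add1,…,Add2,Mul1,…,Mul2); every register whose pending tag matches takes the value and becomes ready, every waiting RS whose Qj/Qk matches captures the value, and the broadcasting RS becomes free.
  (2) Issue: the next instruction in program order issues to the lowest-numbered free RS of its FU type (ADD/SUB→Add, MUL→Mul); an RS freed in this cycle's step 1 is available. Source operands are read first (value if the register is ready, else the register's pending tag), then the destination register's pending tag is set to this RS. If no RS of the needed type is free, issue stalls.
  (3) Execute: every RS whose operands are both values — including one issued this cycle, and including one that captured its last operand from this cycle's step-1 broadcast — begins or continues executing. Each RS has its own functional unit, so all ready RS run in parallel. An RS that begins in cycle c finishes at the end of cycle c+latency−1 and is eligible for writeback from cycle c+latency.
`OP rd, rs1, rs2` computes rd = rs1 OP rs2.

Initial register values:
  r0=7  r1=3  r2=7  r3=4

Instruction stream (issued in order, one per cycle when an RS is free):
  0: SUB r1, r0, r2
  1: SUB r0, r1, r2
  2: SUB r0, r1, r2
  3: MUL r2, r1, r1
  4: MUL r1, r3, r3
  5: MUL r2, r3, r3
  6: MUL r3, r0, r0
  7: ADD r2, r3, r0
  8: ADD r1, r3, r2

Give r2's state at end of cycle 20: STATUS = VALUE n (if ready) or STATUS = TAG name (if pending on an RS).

c1: issue SUB r1<-Add1 | r0:7,r1:Add1,r2:7,r3:4
c2: issue SUB r0<-Add2 | r0:Add2,r1:Add1,r2:7,r3:4
c3: stall | r0:Add2,r1:Add1,r2:7,r3:4
c4: CDB Add1=0; issue SUB r0<-Add1 | r0:Add1,r1:0,r2:7,r3:4
c5: issue MUL r2<-Mul1 | r0:Add1,r1:0,r2:Mul1,r3:4
c6: issue MUL r1<-Mul2 | r0:Add1,r1:Mul2,r2:Mul1,r3:4
c7: CDB Add1=-7; stall | r0:-7,r1:Mul2,r2:Mul1,r3:4
c8: CDB Add2=-7; stall | r0:-7,r1:Mul2,r2:Mul1,r3:4
c9: CDB Mul1=0; issue MUL r2<-Mul1 | r0:-7,r1:Mul2,r2:Mul1,r3:4
c10: CDB Mul2=16; issue MUL r3<-Mul2 | r0:-7,r1:16,r2:Mul1,r3:Mul2
c11: issue ADD r2<-Add1 | r0:-7,r1:16,r2:Add1,r3:Mul2
c12: issue ADD r1<-Add2 | r0:-7,r1:Add2,r2:Add1,r3:Mul2
c13: CDB Mul1=16 | r0:-7,r1:Add2,r2:Add1,r3:Mul2
c14: CDB Mul2=49 | r0:-7,r1:Add2,r2:Add1,r3:49
c15: - | r0:-7,r1:Add2,r2:Add1,r3:49
c16: - | r0:-7,r1:Add2,r2:Add1,r3:49
c17: CDB Add1=42 | r0:-7,r1:Add2,r2:42,r3:49
c18: - | r0:-7,r1:Add2,r2:42,r3:49
c19: - | r0:-7,r1:Add2,r2:42,r3:49
c20: CDB Add2=91 | r0:-7,r1:91,r2:42,r3:49

STATUS = VALUE 42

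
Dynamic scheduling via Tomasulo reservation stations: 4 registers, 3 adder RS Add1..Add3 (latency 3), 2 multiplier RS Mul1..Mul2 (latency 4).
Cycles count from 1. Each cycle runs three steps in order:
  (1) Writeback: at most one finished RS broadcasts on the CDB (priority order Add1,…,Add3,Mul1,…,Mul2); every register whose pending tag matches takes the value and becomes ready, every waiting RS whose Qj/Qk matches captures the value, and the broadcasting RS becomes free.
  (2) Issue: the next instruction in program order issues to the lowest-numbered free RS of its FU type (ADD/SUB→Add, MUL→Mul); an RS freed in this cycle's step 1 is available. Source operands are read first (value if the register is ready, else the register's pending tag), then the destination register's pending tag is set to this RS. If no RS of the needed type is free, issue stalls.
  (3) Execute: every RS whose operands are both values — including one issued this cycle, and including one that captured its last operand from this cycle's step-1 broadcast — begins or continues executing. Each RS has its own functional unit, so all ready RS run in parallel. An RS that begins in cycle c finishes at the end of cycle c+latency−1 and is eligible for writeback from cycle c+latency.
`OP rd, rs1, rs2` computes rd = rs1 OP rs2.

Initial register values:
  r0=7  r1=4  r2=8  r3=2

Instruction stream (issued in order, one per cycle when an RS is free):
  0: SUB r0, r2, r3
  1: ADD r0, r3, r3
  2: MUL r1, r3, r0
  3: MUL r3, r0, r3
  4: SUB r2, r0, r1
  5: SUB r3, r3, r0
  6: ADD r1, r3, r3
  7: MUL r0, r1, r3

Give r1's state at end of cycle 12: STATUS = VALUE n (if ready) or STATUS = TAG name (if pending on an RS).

  c1: issue SUB r0<-Add1  regs: r0:Add1,r1:4,r2:8,r3:2
  c2: issue ADD r0<-Add2  regs: r0:Add2,r1:4,r2:8,r3:2
  c3: issue MUL r1<-Mul1  regs: r0:Add2,r1:Mul1,r2:8,r3:2
  c4: CDB Add1=6; issue MUL r3<-Mul2  regs: r0:Add2,r1:Mul1,r2:8,r3:Mul2
  c5: CDB Add2=4; issue SUB r2<-Add1  regs: r0:4,r1:Mul1,r2:Add1,r3:Mul2
  c6: issue SUB r3<-Add2  regs: r0:4,r1:Mul1,r2:Add1,r3:Add2
  c7: issue ADD r1<-Add3  regs: r0:4,r1:Add3,r2:Add1,r3:Add2
  c8: stall  regs: r0:4,r1:Add3,r2:Add1,r3:Add2
  c9: CDB Mul1=8; issue MUL r0<-Mul1  regs: r0:Mul1,r1:Add3,r2:Add1,r3:Add2
  c10: CDB Mul2=8  regs: r0:Mul1,r1:Add3,r2:Add1,r3:Add2
  c11: -  regs: r0:Mul1,r1:Add3,r2:Add1,r3:Add2
  c12: CDB Add1=-4  regs: r0:Mul1,r1:Add3,r2:-4,r3:Add2

STATUS = TAG Add3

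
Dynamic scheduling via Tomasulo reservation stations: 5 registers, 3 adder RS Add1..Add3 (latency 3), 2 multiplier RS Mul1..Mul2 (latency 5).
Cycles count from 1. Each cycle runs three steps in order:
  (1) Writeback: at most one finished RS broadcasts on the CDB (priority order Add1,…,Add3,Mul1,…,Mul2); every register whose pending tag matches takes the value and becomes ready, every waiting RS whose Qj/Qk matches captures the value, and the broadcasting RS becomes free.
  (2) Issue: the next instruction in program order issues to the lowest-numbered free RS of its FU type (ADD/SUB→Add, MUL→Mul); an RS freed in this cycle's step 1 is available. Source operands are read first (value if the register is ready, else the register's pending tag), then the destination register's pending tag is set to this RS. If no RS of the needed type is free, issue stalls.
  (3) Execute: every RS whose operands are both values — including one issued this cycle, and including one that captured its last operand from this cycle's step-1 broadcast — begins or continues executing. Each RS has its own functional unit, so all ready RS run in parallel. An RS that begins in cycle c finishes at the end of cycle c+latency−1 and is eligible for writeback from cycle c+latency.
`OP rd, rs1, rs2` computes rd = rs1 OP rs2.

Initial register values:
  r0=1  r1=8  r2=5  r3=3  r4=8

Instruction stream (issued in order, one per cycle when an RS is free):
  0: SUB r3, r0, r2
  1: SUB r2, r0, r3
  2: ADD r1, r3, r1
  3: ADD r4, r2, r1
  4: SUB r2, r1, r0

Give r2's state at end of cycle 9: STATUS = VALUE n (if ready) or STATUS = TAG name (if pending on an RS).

  c1: issue SUB r3<-Add1  regs: r0:1,r1:8,r2:5,r3:Add1,r4:8
  c2: issue SUB r2<-Add2  regs: r0:1,r1:8,r2:Add2,r3:Add1,r4:8
  c3: issue ADD r1<-Add3  regs: r0:1,r1:Add3,r2:Add2,r3:Add1,r4:8
  c4: CDB Add1=-4; issue ADD r4<-Add1  regs: r0:1,r1:Add3,r2:Add2,r3:-4,r4:Add1
  c5: stall  regs: r0:1,r1:Add3,r2:Add2,r3:-4,r4:Add1
  c6: stall  regs: r0:1,r1:Add3,r2:Add2,r3:-4,r4:Add1
  c7: CDB Add2=5; issue SUB r2<-Add2  regs: r0:1,r1:Add3,r2:Add2,r3:-4,r4:Add1
  c8: CDB Add3=4  regs: r0:1,r1:4,r2:Add2,r3:-4,r4:Add1
  c9: -  regs: r0:1,r1:4,r2:Add2,r3:-4,r4:Add1

STATUS = TAG Add2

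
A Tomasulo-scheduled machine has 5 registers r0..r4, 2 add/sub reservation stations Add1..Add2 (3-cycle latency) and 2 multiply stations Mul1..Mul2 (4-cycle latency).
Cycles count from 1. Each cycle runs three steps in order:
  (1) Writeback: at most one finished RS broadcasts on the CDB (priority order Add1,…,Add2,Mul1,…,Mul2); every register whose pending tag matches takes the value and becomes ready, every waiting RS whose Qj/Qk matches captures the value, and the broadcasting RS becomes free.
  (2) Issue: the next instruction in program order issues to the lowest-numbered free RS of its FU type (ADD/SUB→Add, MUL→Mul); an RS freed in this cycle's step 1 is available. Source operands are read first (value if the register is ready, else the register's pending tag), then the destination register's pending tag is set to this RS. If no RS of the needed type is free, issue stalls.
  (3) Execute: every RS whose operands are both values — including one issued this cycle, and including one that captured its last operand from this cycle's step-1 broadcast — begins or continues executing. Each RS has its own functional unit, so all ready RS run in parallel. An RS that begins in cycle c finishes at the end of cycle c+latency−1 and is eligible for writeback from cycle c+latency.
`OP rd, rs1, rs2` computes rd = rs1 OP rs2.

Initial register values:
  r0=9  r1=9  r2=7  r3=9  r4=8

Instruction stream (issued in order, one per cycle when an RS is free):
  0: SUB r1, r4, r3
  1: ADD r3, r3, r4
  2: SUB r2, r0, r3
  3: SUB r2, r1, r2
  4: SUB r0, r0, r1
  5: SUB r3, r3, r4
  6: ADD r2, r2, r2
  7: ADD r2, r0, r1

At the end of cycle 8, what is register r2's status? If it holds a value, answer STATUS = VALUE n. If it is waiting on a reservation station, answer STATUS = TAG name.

  c1: issue SUB r1<-Add1  regs: r0:9,r1:Add1,r2:7,r3:9,r4:8
  c2: issue ADD r3<-Add2  regs: r0:9,r1:Add1,r2:7,r3:Add2,r4:8
  c3: stall  regs: r0:9,r1:Add1,r2:7,r3:Add2,r4:8
  c4: CDB Add1=-1; issue SUB r2<-Add1  regs: r0:9,r1:-1,r2:Add1,r3:Add2,r4:8
  c5: CDB Add2=17; issue SUB r2<-Add2  regs: r0:9,r1:-1,r2:Add2,r3:17,r4:8
  c6: stall  regs: r0:9,r1:-1,r2:Add2,r3:17,r4:8
  c7: stall  regs: r0:9,r1:-1,r2:Add2,r3:17,r4:8
  c8: CDB Add1=-8; issue SUB r0<-Add1  regs: r0:Add1,r1:-1,r2:Add2,r3:17,r4:8

STATUS = TAG Add2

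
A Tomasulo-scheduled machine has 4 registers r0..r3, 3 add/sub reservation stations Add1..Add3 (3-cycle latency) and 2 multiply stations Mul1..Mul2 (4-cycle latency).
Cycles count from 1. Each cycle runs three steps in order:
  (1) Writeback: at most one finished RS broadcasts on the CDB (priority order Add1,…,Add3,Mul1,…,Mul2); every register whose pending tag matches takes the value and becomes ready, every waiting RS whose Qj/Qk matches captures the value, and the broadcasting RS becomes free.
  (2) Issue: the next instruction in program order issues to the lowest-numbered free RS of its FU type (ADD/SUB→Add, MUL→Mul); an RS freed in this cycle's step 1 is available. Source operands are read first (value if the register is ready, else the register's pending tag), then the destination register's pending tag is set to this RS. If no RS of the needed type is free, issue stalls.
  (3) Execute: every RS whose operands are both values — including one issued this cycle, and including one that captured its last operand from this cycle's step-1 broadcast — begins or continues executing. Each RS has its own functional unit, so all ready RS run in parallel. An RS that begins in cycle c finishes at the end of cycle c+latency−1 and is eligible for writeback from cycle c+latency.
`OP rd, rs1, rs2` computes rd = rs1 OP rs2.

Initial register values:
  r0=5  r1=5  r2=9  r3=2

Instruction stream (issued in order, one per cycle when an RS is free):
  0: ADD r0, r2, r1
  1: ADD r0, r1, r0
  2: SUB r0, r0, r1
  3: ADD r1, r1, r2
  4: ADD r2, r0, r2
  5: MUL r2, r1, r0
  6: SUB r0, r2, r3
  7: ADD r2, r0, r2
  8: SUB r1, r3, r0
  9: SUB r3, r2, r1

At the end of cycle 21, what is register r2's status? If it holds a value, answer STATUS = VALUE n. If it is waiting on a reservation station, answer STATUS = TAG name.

c1: issue ADD r0<-Add1 | r0:Add1,r1:5,r2:9,r3:2
c2: issue ADD r0<-Add2 | r0:Add2,r1:5,r2:9,r3:2
c3: issue SUB r0<-Add3 | r0:Add3,r1:5,r2:9,r3:2
c4: CDB Add1=14; issue ADD r1<-Add1 | r0:Add3,r1:Add1,r2:9,r3:2
c5: stall | r0:Add3,r1:Add1,r2:9,r3:2
c6: stall | r0:Add3,r1:Add1,r2:9,r3:2
c7: CDB Add1=14; issue ADD r2<-Add1 | r0:Add3,r1:14,r2:Add1,r3:2
c8: CDB Add2=19; issue MUL r2<-Mul1 | r0:Add3,r1:14,r2:Mul1,r3:2
c9: issue SUB r0<-Add2 | r0:Add2,r1:14,r2:Mul1,r3:2
c10: stall | r0:Add2,r1:14,r2:Mul1,r3:2
c11: CDB Add3=14; issue ADD r2<-Add3 | r0:Add2,r1:14,r2:Add3,r3:2
c12: stall | r0:Add2,r1:14,r2:Add3,r3:2
c13: stall | r0:Add2,r1:14,r2:Add3,r3:2
c14: CDB Add1=23; issue SUB r1<-Add1 | r0:Add2,r1:Add1,r2:Add3,r3:2
c15: CDB Mul1=196; stall | r0:Add2,r1:Add1,r2:Add3,r3:2
c16: stall | r0:Add2,r1:Add1,r2:Add3,r3:2
c17: stall | r0:Add2,r1:Add1,r2:Add3,r3:2
c18: CDB Add2=194; issue SUB r3<-Add2 | r0:194,r1:Add1,r2:Add3,r3:Add2
c19: - | r0:194,r1:Add1,r2:Add3,r3:Add2
c20: - | r0:194,r1:Add1,r2:Add3,r3:Add2
c21: CDB Add1=-192 | r0:194,r1:-192,r2:Add3,r3:Add2

STATUS = TAG Add3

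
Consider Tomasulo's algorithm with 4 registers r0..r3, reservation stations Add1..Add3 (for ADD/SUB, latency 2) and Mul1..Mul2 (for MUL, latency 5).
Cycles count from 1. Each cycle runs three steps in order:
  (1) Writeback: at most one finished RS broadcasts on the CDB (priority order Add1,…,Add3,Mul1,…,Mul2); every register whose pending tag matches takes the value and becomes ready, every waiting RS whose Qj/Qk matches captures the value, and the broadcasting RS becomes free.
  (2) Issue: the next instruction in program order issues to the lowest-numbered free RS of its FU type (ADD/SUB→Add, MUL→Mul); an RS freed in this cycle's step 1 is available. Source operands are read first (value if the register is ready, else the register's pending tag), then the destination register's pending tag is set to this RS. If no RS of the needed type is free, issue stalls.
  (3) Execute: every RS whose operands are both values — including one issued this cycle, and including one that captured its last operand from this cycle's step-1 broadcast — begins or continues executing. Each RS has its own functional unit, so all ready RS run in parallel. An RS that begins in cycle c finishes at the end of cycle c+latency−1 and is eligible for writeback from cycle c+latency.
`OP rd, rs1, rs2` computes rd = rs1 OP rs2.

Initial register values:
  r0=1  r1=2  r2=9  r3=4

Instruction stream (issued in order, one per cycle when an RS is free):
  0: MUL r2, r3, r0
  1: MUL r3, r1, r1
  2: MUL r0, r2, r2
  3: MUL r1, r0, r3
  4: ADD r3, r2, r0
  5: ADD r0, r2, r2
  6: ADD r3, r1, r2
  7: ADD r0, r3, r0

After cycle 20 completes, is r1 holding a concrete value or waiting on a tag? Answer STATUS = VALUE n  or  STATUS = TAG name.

STATUS = VALUE 64

  c1: issue MUL r2<-Mul1  regs: r0:1,r1:2,r2:Mul1,r3:4
  c2: issue MUL r3<-Mul2  regs: r0:1,r1:2,r2:Mul1,r3:Mul2
  c3: stall  regs: r0:1,r1:2,r2:Mul1,r3:Mul2
  c4: stall  regs: r0:1,r1:2,r2:Mul1,r3:Mul2
  c5: stall  regs: r0:1,r1:2,r2:Mul1,r3:Mul2
  c6: CDB Mul1=4; issue MUL r0<-Mul1  regs: r0:Mul1,r1:2,r2:4,r3:Mul2
  c7: CDB Mul2=4; issue MUL r1<-Mul2  regs: r0:Mul1,r1:Mul2,r2:4,r3:4
  c8: issue ADD r3<-Add1  regs: r0:Mul1,r1:Mul2,r2:4,r3:Add1
  c9: issue ADD r0<-Add2  regs: r0:Add2,r1:Mul2,r2:4,r3:Add1
  c10: issue ADD r3<-Add3  regs: r0:Add2,r1:Mul2,r2:4,r3:Add3
  c11: CDB Add2=8; issue ADD r0<-Add2  regs: r0:Add2,r1:Mul2,r2:4,r3:Add3
  c12: CDB Mul1=16  regs: r0:Add2,r1:Mul2,r2:4,r3:Add3
  c13: -  regs: r0:Add2,r1:Mul2,r2:4,r3:Add3
  c14: CDB Add1=20  regs: r0:Add2,r1:Mul2,r2:4,r3:Add3
  c15: -  regs: r0:Add2,r1:Mul2,r2:4,r3:Add3
  c16: -  regs: r0:Add2,r1:Mul2,r2:4,r3:Add3
  c17: CDB Mul2=64  regs: r0:Add2,r1:64,r2:4,r3:Add3
  c18: -  regs: r0:Add2,r1:64,r2:4,r3:Add3
  c19: CDB Add3=68  regs: r0:Add2,r1:64,r2:4,r3:68
  c20: -  regs: r0:Add2,r1:64,r2:4,r3:68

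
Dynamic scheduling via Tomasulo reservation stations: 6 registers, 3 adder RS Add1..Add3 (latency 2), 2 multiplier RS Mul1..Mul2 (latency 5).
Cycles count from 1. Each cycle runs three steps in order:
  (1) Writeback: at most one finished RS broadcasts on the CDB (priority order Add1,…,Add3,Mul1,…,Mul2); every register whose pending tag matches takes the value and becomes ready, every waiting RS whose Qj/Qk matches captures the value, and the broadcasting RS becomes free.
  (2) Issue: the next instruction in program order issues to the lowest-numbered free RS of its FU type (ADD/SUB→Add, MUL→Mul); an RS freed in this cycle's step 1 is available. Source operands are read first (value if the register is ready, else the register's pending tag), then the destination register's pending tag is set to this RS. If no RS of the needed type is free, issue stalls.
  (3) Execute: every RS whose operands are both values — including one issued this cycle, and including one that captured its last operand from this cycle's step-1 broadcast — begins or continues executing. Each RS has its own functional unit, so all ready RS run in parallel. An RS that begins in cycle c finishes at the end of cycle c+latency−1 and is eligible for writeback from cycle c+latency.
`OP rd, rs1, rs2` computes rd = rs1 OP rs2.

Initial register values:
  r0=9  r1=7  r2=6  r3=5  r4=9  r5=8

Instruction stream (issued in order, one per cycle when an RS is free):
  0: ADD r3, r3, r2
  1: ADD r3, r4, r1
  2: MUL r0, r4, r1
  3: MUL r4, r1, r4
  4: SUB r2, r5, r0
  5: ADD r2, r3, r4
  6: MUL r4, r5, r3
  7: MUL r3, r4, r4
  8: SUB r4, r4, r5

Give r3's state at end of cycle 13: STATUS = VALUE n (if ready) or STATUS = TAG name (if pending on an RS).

STATUS = TAG Mul2

c1: issue ADD r3<-Add1 | r0:9,r1:7,r2:6,r3:Add1,r4:9,r5:8
c2: issue ADD r3<-Add2 | r0:9,r1:7,r2:6,r3:Add2,r4:9,r5:8
c3: CDB Add1=11; issue MUL r0<-Mul1 | r0:Mul1,r1:7,r2:6,r3:Add2,r4:9,r5:8
c4: CDB Add2=16; issue MUL r4<-Mul2 | r0:Mul1,r1:7,r2:6,r3:16,r4:Mul2,r5:8
c5: issue SUB r2<-Add1 | r0:Mul1,r1:7,r2:Add1,r3:16,r4:Mul2,r5:8
c6: issue ADD r2<-Add2 | r0:Mul1,r1:7,r2:Add2,r3:16,r4:Mul2,r5:8
c7: stall | r0:Mul1,r1:7,r2:Add2,r3:16,r4:Mul2,r5:8
c8: CDB Mul1=63; issue MUL r4<-Mul1 | r0:63,r1:7,r2:Add2,r3:16,r4:Mul1,r5:8
c9: CDB Mul2=63; issue MUL r3<-Mul2 | r0:63,r1:7,r2:Add2,r3:Mul2,r4:Mul1,r5:8
c10: CDB Add1=-55; issue SUB r4<-Add1 | r0:63,r1:7,r2:Add2,r3:Mul2,r4:Add1,r5:8
c11: CDB Add2=79 | r0:63,r1:7,r2:79,r3:Mul2,r4:Add1,r5:8
c12: - | r0:63,r1:7,r2:79,r3:Mul2,r4:Add1,r5:8
c13: CDB Mul1=128 | r0:63,r1:7,r2:79,r3:Mul2,r4:Add1,r5:8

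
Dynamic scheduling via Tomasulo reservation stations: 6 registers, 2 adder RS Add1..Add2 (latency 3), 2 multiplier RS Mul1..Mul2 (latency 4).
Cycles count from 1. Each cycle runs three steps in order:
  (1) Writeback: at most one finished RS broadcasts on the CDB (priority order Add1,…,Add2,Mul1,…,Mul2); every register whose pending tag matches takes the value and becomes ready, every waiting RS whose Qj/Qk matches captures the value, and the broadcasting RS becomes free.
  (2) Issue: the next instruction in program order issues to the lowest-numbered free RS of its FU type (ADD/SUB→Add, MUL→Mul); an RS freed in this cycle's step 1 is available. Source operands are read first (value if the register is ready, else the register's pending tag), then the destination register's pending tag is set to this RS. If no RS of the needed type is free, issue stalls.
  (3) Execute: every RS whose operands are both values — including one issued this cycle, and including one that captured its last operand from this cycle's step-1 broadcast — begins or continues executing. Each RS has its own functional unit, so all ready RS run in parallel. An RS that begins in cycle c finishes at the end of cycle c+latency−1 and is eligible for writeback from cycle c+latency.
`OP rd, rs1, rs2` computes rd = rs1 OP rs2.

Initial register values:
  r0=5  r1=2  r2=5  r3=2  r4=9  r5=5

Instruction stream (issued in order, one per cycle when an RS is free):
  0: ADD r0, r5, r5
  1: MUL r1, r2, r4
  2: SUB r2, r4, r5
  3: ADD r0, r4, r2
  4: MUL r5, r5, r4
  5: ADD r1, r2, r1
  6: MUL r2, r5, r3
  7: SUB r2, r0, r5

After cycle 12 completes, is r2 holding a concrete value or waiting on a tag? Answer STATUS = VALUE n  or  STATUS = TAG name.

STATUS = TAG Add1

cycle 1: issue ADD r0<-Add1 // r0:Add1,r1:2,r2:5,r3:2,r4:9,r5:5
cycle 2: issue MUL r1<-Mul1 // r0:Add1,r1:Mul1,r2:5,r3:2,r4:9,r5:5
cycle 3: issue SUB r2<-Add2 // r0:Add1,r1:Mul1,r2:Add2,r3:2,r4:9,r5:5
cycle 4: CDB Add1=10; issue ADD r0<-Add1 // r0:Add1,r1:Mul1,r2:Add2,r3:2,r4:9,r5:5
cycle 5: issue MUL r5<-Mul2 // r0:Add1,r1:Mul1,r2:Add2,r3:2,r4:9,r5:Mul2
cycle 6: CDB Add2=4; issue ADD r1<-Add2 // r0:Add1,r1:Add2,r2:4,r3:2,r4:9,r5:Mul2
cycle 7: CDB Mul1=45; issue MUL r2<-Mul1 // r0:Add1,r1:Add2,r2:Mul1,r3:2,r4:9,r5:Mul2
cycle 8: stall // r0:Add1,r1:Add2,r2:Mul1,r3:2,r4:9,r5:Mul2
cycle 9: CDB Add1=13; issue SUB r2<-Add1 // r0:13,r1:Add2,r2:Add1,r3:2,r4:9,r5:Mul2
cycle 10: CDB Add2=49 // r0:13,r1:49,r2:Add1,r3:2,r4:9,r5:Mul2
cycle 11: CDB Mul2=45 // r0:13,r1:49,r2:Add1,r3:2,r4:9,r5:45
cycle 12: - // r0:13,r1:49,r2:Add1,r3:2,r4:9,r5:45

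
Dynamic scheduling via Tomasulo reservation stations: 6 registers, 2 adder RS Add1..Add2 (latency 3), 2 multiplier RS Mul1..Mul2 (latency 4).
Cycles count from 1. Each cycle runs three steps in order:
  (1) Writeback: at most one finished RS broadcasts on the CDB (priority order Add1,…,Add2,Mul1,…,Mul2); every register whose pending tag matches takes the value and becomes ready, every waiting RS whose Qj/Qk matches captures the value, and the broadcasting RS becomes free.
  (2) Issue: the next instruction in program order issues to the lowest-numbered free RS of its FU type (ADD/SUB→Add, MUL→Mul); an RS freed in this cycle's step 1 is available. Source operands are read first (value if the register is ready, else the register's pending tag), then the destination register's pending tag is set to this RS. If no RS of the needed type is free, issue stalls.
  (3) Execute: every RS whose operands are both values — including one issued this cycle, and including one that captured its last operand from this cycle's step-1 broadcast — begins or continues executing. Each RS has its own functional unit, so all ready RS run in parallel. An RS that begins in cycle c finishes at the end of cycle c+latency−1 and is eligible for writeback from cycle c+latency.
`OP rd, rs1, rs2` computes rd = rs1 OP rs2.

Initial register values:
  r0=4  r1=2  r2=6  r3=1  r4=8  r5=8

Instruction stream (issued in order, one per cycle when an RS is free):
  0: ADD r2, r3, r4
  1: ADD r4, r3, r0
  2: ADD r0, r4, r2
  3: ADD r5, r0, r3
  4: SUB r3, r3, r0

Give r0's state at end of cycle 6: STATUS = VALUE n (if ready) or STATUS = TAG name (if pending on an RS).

STATUS = TAG Add1

cycle 1: issue ADD r2<-Add1 // r0:4,r1:2,r2:Add1,r3:1,r4:8,r5:8
cycle 2: issue ADD r4<-Add2 // r0:4,r1:2,r2:Add1,r3:1,r4:Add2,r5:8
cycle 3: stall // r0:4,r1:2,r2:Add1,r3:1,r4:Add2,r5:8
cycle 4: CDB Add1=9; issue ADD r0<-Add1 // r0:Add1,r1:2,r2:9,r3:1,r4:Add2,r5:8
cycle 5: CDB Add2=5; issue ADD r5<-Add2 // r0:Add1,r1:2,r2:9,r3:1,r4:5,r5:Add2
cycle 6: stall // r0:Add1,r1:2,r2:9,r3:1,r4:5,r5:Add2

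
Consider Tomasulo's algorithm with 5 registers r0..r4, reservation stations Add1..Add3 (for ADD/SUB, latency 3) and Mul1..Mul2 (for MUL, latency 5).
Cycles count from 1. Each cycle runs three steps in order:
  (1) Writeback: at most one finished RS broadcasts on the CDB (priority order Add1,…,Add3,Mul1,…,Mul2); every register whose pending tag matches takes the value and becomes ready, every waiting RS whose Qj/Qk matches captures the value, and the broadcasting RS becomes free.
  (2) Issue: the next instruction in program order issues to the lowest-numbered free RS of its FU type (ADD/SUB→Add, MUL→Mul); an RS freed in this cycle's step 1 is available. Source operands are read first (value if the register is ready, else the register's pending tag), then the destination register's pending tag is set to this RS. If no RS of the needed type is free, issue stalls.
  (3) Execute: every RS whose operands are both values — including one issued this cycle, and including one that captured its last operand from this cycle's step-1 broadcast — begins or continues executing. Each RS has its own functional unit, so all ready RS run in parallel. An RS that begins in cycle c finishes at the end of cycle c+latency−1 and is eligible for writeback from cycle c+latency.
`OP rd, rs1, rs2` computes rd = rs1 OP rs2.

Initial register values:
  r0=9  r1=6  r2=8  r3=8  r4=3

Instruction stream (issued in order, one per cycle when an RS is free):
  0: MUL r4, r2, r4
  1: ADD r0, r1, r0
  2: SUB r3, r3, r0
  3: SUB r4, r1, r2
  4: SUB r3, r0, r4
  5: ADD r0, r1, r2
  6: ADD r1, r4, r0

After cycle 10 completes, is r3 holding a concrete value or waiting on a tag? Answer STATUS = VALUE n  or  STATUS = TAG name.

cycle 1: issue MUL r4<-Mul1 // r0:9,r1:6,r2:8,r3:8,r4:Mul1
cycle 2: issue ADD r0<-Add1 // r0:Add1,r1:6,r2:8,r3:8,r4:Mul1
cycle 3: issue SUB r3<-Add2 // r0:Add1,r1:6,r2:8,r3:Add2,r4:Mul1
cycle 4: issue SUB r4<-Add3 // r0:Add1,r1:6,r2:8,r3:Add2,r4:Add3
cycle 5: CDB Add1=15; issue SUB r3<-Add1 // r0:15,r1:6,r2:8,r3:Add1,r4:Add3
cycle 6: CDB Mul1=24; stall // r0:15,r1:6,r2:8,r3:Add1,r4:Add3
cycle 7: CDB Add3=-2; issue ADD r0<-Add3 // r0:Add3,r1:6,r2:8,r3:Add1,r4:-2
cycle 8: CDB Add2=-7; issue ADD r1<-Add2 // r0:Add3,r1:Add2,r2:8,r3:Add1,r4:-2
cycle 9: - // r0:Add3,r1:Add2,r2:8,r3:Add1,r4:-2
cycle 10: CDB Add1=17 // r0:Add3,r1:Add2,r2:8,r3:17,r4:-2

STATUS = VALUE 17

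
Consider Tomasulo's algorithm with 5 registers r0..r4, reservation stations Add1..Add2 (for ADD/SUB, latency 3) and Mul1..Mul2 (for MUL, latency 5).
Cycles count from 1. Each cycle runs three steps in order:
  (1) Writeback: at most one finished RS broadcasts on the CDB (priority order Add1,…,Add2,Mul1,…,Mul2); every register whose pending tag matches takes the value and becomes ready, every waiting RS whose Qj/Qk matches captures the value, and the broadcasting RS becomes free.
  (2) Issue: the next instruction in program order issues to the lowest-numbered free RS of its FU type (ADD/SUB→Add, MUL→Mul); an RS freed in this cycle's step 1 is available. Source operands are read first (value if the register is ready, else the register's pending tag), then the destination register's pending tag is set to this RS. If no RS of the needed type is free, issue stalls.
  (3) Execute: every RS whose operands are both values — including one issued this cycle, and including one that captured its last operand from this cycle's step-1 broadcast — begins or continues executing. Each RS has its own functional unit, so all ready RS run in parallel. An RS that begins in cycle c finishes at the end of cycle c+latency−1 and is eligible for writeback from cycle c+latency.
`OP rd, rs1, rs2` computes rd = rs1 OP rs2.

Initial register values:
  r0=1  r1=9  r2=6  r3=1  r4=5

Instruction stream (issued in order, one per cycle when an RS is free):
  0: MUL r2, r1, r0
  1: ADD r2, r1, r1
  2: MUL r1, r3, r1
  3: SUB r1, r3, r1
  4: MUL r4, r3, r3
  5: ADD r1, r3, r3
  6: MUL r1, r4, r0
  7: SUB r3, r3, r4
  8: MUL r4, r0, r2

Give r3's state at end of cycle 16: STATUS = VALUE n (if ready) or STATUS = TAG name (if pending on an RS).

STATUS = VALUE 0

c1: issue MUL r2<-Mul1 | r0:1,r1:9,r2:Mul1,r3:1,r4:5
c2: issue ADD r2<-Add1 | r0:1,r1:9,r2:Add1,r3:1,r4:5
c3: issue MUL r1<-Mul2 | r0:1,r1:Mul2,r2:Add1,r3:1,r4:5
c4: issue SUB r1<-Add2 | r0:1,r1:Add2,r2:Add1,r3:1,r4:5
c5: CDB Add1=18; stall | r0:1,r1:Add2,r2:18,r3:1,r4:5
c6: CDB Mul1=9; issue MUL r4<-Mul1 | r0:1,r1:Add2,r2:18,r3:1,r4:Mul1
c7: issue ADD r1<-Add1 | r0:1,r1:Add1,r2:18,r3:1,r4:Mul1
c8: CDB Mul2=9; issue MUL r1<-Mul2 | r0:1,r1:Mul2,r2:18,r3:1,r4:Mul1
c9: stall | r0:1,r1:Mul2,r2:18,r3:1,r4:Mul1
c10: CDB Add1=2; issue SUB r3<-Add1 | r0:1,r1:Mul2,r2:18,r3:Add1,r4:Mul1
c11: CDB Add2=-8; stall | r0:1,r1:Mul2,r2:18,r3:Add1,r4:Mul1
c12: CDB Mul1=1; issue MUL r4<-Mul1 | r0:1,r1:Mul2,r2:18,r3:Add1,r4:Mul1
c13: - | r0:1,r1:Mul2,r2:18,r3:Add1,r4:Mul1
c14: - | r0:1,r1:Mul2,r2:18,r3:Add1,r4:Mul1
c15: CDB Add1=0 | r0:1,r1:Mul2,r2:18,r3:0,r4:Mul1
c16: - | r0:1,r1:Mul2,r2:18,r3:0,r4:Mul1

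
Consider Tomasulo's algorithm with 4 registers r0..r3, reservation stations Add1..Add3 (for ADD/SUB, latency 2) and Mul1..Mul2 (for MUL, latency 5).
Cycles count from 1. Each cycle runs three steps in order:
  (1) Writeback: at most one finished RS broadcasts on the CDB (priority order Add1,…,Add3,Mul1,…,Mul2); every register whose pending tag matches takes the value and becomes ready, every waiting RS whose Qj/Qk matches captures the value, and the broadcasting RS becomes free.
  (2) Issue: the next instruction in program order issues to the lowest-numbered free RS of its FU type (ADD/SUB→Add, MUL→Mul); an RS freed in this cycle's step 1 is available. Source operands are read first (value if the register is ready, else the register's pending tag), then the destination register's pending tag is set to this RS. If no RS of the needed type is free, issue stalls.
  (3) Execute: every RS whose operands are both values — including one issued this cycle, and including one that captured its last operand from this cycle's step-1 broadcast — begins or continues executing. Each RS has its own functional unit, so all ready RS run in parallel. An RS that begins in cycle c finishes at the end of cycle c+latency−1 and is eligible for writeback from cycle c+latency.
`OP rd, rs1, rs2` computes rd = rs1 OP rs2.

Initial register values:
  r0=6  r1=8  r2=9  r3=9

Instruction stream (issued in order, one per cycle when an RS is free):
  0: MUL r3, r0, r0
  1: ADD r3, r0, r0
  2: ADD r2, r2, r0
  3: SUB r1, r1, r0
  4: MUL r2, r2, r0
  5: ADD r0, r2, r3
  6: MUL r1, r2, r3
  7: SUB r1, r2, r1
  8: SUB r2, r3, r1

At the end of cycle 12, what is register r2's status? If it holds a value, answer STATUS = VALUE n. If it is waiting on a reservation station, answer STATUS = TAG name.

c1: issue MUL r3<-Mul1 | r0:6,r1:8,r2:9,r3:Mul1
c2: issue ADD r3<-Add1 | r0:6,r1:8,r2:9,r3:Add1
c3: issue ADD r2<-Add2 | r0:6,r1:8,r2:Add2,r3:Add1
c4: CDB Add1=12; issue SUB r1<-Add1 | r0:6,r1:Add1,r2:Add2,r3:12
c5: CDB Add2=15; issue MUL r2<-Mul2 | r0:6,r1:Add1,r2:Mul2,r3:12
c6: CDB Add1=2; issue ADD r0<-Add1 | r0:Add1,r1:2,r2:Mul2,r3:12
c7: CDB Mul1=36; issue MUL r1<-Mul1 | r0:Add1,r1:Mul1,r2:Mul2,r3:12
c8: issue SUB r1<-Add2 | r0:Add1,r1:Add2,r2:Mul2,r3:12
c9: issue SUB r2<-Add3 | r0:Add1,r1:Add2,r2:Add3,r3:12
c10: CDB Mul2=90 | r0:Add1,r1:Add2,r2:Add3,r3:12
c11: - | r0:Add1,r1:Add2,r2:Add3,r3:12
c12: CDB Add1=102 | r0:102,r1:Add2,r2:Add3,r3:12

STATUS = TAG Add3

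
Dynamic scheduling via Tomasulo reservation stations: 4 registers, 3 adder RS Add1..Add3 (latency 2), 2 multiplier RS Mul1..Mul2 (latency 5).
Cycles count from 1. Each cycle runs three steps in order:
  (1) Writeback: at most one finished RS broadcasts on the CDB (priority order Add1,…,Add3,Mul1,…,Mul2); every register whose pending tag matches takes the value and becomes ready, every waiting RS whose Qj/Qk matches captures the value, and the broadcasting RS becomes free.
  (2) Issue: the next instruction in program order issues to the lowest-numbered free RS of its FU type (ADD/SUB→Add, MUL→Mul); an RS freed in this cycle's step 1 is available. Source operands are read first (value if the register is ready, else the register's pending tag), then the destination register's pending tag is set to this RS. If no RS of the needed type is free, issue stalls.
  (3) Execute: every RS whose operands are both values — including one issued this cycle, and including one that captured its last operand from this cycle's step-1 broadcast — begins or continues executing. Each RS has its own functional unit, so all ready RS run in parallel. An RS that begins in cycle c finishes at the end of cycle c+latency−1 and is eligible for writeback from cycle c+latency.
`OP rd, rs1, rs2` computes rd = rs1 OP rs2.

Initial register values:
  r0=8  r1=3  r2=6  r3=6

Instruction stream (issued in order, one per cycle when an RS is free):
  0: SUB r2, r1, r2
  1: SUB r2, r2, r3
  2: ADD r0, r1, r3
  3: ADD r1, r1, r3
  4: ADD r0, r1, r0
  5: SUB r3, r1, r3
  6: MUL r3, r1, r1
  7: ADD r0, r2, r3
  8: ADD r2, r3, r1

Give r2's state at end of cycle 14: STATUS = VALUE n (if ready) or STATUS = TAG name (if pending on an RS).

STATUS = VALUE 90

cycle 1: issue SUB r2<-Add1 // r0:8,r1:3,r2:Add1,r3:6
cycle 2: issue SUB r2<-Add2 // r0:8,r1:3,r2:Add2,r3:6
cycle 3: CDB Add1=-3; issue ADD r0<-Add1 // r0:Add1,r1:3,r2:Add2,r3:6
cycle 4: issue ADD r1<-Add3 // r0:Add1,r1:Add3,r2:Add2,r3:6
cycle 5: CDB Add1=9; issue ADD r0<-Add1 // r0:Add1,r1:Add3,r2:Add2,r3:6
cycle 6: CDB Add2=-9; issue SUB r3<-Add2 // r0:Add1,r1:Add3,r2:-9,r3:Add2
cycle 7: CDB Add3=9; issue MUL r3<-Mul1 // r0:Add1,r1:9,r2:-9,r3:Mul1
cycle 8: issue ADD r0<-Add3 // r0:Add3,r1:9,r2:-9,r3:Mul1
cycle 9: CDB Add1=18; issue ADD r2<-Add1 // r0:Add3,r1:9,r2:Add1,r3:Mul1
cycle 10: CDB Add2=3 // r0:Add3,r1:9,r2:Add1,r3:Mul1
cycle 11: - // r0:Add3,r1:9,r2:Add1,r3:Mul1
cycle 12: CDB Mul1=81 // r0:Add3,r1:9,r2:Add1,r3:81
cycle 13: - // r0:Add3,r1:9,r2:Add1,r3:81
cycle 14: CDB Add1=90 // r0:Add3,r1:9,r2:90,r3:81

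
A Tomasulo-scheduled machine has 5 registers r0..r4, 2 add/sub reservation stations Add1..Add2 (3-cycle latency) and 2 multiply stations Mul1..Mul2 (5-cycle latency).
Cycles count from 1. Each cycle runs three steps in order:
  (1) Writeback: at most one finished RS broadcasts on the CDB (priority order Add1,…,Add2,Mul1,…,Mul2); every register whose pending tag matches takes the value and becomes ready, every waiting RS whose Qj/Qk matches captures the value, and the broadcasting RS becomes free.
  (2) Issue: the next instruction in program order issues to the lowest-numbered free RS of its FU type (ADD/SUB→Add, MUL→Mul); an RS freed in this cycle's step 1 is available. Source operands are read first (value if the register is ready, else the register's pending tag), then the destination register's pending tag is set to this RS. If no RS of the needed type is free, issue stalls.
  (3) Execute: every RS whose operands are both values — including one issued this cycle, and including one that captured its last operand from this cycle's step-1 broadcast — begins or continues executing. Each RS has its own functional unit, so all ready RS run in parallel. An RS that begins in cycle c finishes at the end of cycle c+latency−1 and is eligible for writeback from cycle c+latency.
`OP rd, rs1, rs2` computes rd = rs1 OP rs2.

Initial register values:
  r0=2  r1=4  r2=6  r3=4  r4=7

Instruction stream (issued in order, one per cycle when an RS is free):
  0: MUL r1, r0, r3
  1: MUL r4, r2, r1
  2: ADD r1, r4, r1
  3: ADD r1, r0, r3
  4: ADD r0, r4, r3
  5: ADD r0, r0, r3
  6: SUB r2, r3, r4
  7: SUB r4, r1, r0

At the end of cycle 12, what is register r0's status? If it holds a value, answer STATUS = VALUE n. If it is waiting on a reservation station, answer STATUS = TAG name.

c1: issue MUL r1<-Mul1 | r0:2,r1:Mul1,r2:6,r3:4,r4:7
c2: issue MUL r4<-Mul2 | r0:2,r1:Mul1,r2:6,r3:4,r4:Mul2
c3: issue ADD r1<-Add1 | r0:2,r1:Add1,r2:6,r3:4,r4:Mul2
c4: issue ADD r1<-Add2 | r0:2,r1:Add2,r2:6,r3:4,r4:Mul2
c5: stall | r0:2,r1:Add2,r2:6,r3:4,r4:Mul2
c6: CDB Mul1=8; stall | r0:2,r1:Add2,r2:6,r3:4,r4:Mul2
c7: CDB Add2=6; issue ADD r0<-Add2 | r0:Add2,r1:6,r2:6,r3:4,r4:Mul2
c8: stall | r0:Add2,r1:6,r2:6,r3:4,r4:Mul2
c9: stall | r0:Add2,r1:6,r2:6,r3:4,r4:Mul2
c10: stall | r0:Add2,r1:6,r2:6,r3:4,r4:Mul2
c11: CDB Mul2=48; stall | r0:Add2,r1:6,r2:6,r3:4,r4:48
c12: stall | r0:Add2,r1:6,r2:6,r3:4,r4:48

STATUS = TAG Add2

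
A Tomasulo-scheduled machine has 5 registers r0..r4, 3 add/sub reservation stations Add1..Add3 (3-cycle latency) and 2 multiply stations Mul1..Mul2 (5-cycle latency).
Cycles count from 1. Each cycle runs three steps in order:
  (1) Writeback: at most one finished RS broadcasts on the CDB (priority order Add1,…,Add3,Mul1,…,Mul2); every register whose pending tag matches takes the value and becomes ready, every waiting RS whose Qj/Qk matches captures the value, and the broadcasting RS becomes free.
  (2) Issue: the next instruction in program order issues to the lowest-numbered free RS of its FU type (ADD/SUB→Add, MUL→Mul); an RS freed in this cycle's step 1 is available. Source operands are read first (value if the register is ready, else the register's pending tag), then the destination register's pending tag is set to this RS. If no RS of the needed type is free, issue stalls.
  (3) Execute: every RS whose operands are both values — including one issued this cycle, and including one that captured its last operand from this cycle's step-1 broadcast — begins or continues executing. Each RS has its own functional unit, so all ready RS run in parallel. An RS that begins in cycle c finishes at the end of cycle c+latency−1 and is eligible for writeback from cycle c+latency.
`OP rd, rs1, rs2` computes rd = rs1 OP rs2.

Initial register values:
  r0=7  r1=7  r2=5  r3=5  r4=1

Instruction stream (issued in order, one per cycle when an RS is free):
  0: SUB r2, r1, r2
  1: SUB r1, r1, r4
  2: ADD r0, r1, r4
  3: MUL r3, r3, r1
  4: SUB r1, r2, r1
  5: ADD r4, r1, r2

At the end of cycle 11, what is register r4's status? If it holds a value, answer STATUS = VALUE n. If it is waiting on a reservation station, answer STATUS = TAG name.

STATUS = VALUE -2

  c1: issue SUB r2<-Add1  regs: r0:7,r1:7,r2:Add1,r3:5,r4:1
  c2: issue SUB r1<-Add2  regs: r0:7,r1:Add2,r2:Add1,r3:5,r4:1
  c3: issue ADD r0<-Add3  regs: r0:Add3,r1:Add2,r2:Add1,r3:5,r4:1
  c4: CDB Add1=2; issue MUL r3<-Mul1  regs: r0:Add3,r1:Add2,r2:2,r3:Mul1,r4:1
  c5: CDB Add2=6; issue SUB r1<-Add1  regs: r0:Add3,r1:Add1,r2:2,r3:Mul1,r4:1
  c6: issue ADD r4<-Add2  regs: r0:Add3,r1:Add1,r2:2,r3:Mul1,r4:Add2
  c7: -  regs: r0:Add3,r1:Add1,r2:2,r3:Mul1,r4:Add2
  c8: CDB Add1=-4  regs: r0:Add3,r1:-4,r2:2,r3:Mul1,r4:Add2
  c9: CDB Add3=7  regs: r0:7,r1:-4,r2:2,r3:Mul1,r4:Add2
  c10: CDB Mul1=30  regs: r0:7,r1:-4,r2:2,r3:30,r4:Add2
  c11: CDB Add2=-2  regs: r0:7,r1:-4,r2:2,r3:30,r4:-2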